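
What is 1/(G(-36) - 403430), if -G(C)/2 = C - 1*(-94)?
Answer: -1/403546 ≈ -2.4780e-6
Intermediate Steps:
G(C) = -188 - 2*C (G(C) = -2*(C - 1*(-94)) = -2*(C + 94) = -2*(94 + C) = -188 - 2*C)
1/(G(-36) - 403430) = 1/((-188 - 2*(-36)) - 403430) = 1/((-188 + 72) - 403430) = 1/(-116 - 403430) = 1/(-403546) = -1/403546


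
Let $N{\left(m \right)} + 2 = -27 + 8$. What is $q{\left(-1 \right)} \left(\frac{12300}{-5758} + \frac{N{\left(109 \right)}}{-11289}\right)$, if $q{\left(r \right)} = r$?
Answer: $\frac{23122297}{10833677} \approx 2.1343$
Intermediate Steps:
$N{\left(m \right)} = -21$ ($N{\left(m \right)} = -2 + \left(-27 + 8\right) = -2 - 19 = -21$)
$q{\left(-1 \right)} \left(\frac{12300}{-5758} + \frac{N{\left(109 \right)}}{-11289}\right) = - (\frac{12300}{-5758} - \frac{21}{-11289}) = - (12300 \left(- \frac{1}{5758}\right) - - \frac{7}{3763}) = - (- \frac{6150}{2879} + \frac{7}{3763}) = \left(-1\right) \left(- \frac{23122297}{10833677}\right) = \frac{23122297}{10833677}$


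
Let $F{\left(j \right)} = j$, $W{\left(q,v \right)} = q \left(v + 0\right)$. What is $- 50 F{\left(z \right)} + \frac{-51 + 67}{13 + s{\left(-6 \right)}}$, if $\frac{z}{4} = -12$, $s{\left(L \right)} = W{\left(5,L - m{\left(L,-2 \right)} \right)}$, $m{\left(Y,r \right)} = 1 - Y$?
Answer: $\frac{31196}{13} \approx 2399.7$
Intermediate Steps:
$W{\left(q,v \right)} = q v$
$s{\left(L \right)} = -5 + 10 L$ ($s{\left(L \right)} = 5 \left(L - \left(1 - L\right)\right) = 5 \left(L + \left(-1 + L\right)\right) = 5 \left(-1 + 2 L\right) = -5 + 10 L$)
$z = -48$ ($z = 4 \left(-12\right) = -48$)
$- 50 F{\left(z \right)} + \frac{-51 + 67}{13 + s{\left(-6 \right)}} = \left(-50\right) \left(-48\right) + \frac{-51 + 67}{13 + \left(-5 + 10 \left(-6\right)\right)} = 2400 + \frac{16}{13 - 65} = 2400 + \frac{16}{-52} = 2400 + 16 \left(- \frac{1}{52}\right) = 2400 - \frac{4}{13} = \frac{31196}{13}$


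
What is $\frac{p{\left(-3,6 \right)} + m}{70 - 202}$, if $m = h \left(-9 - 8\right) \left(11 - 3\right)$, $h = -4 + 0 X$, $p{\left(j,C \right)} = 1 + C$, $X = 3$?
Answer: $- \frac{551}{132} \approx -4.1742$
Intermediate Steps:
$h = -4$ ($h = -4 + 0 \cdot 3 = -4 + 0 = -4$)
$m = 544$ ($m = - 4 \left(-9 - 8\right) \left(11 - 3\right) = - 4 \left(\left(-17\right) 8\right) = \left(-4\right) \left(-136\right) = 544$)
$\frac{p{\left(-3,6 \right)} + m}{70 - 202} = \frac{\left(1 + 6\right) + 544}{70 - 202} = \frac{7 + 544}{-132} = 551 \left(- \frac{1}{132}\right) = - \frac{551}{132}$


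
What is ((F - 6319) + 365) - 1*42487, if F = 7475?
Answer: -40966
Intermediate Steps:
((F - 6319) + 365) - 1*42487 = ((7475 - 6319) + 365) - 1*42487 = (1156 + 365) - 42487 = 1521 - 42487 = -40966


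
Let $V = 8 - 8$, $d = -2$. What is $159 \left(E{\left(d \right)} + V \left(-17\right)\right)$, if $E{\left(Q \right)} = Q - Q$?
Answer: $0$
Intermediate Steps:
$V = 0$ ($V = 8 - 8 = 0$)
$E{\left(Q \right)} = 0$
$159 \left(E{\left(d \right)} + V \left(-17\right)\right) = 159 \left(0 + 0 \left(-17\right)\right) = 159 \left(0 + 0\right) = 159 \cdot 0 = 0$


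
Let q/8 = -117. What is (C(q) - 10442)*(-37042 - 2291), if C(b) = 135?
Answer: 405405231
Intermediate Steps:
q = -936 (q = 8*(-117) = -936)
(C(q) - 10442)*(-37042 - 2291) = (135 - 10442)*(-37042 - 2291) = -10307*(-39333) = 405405231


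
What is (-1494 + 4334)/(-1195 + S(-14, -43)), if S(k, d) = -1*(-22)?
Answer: -2840/1173 ≈ -2.4211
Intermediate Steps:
S(k, d) = 22
(-1494 + 4334)/(-1195 + S(-14, -43)) = (-1494 + 4334)/(-1195 + 22) = 2840/(-1173) = 2840*(-1/1173) = -2840/1173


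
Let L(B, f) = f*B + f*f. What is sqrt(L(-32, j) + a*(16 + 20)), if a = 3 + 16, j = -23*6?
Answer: 4*sqrt(1509) ≈ 155.38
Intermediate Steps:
j = -138
a = 19
L(B, f) = f**2 + B*f (L(B, f) = B*f + f**2 = f**2 + B*f)
sqrt(L(-32, j) + a*(16 + 20)) = sqrt(-138*(-32 - 138) + 19*(16 + 20)) = sqrt(-138*(-170) + 19*36) = sqrt(23460 + 684) = sqrt(24144) = 4*sqrt(1509)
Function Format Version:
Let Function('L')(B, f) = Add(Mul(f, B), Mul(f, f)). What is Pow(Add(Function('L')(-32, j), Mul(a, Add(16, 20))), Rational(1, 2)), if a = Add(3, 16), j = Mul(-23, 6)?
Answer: Mul(4, Pow(1509, Rational(1, 2))) ≈ 155.38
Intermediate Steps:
j = -138
a = 19
Function('L')(B, f) = Add(Pow(f, 2), Mul(B, f)) (Function('L')(B, f) = Add(Mul(B, f), Pow(f, 2)) = Add(Pow(f, 2), Mul(B, f)))
Pow(Add(Function('L')(-32, j), Mul(a, Add(16, 20))), Rational(1, 2)) = Pow(Add(Mul(-138, Add(-32, -138)), Mul(19, Add(16, 20))), Rational(1, 2)) = Pow(Add(Mul(-138, -170), Mul(19, 36)), Rational(1, 2)) = Pow(Add(23460, 684), Rational(1, 2)) = Pow(24144, Rational(1, 2)) = Mul(4, Pow(1509, Rational(1, 2)))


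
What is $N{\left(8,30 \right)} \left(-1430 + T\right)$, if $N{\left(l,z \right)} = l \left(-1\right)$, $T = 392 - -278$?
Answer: $6080$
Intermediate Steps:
$T = 670$ ($T = 392 + 278 = 670$)
$N{\left(l,z \right)} = - l$
$N{\left(8,30 \right)} \left(-1430 + T\right) = \left(-1\right) 8 \left(-1430 + 670\right) = \left(-8\right) \left(-760\right) = 6080$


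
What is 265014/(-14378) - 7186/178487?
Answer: -23702437063/1283143043 ≈ -18.472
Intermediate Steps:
265014/(-14378) - 7186/178487 = 265014*(-1/14378) - 7186*1/178487 = -132507/7189 - 7186/178487 = -23702437063/1283143043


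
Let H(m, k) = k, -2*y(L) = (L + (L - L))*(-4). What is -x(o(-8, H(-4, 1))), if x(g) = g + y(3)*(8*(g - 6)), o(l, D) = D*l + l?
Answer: 1072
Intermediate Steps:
y(L) = 2*L (y(L) = -(L + (L - L))*(-4)/2 = -(L + 0)*(-4)/2 = -L*(-4)/2 = -(-2)*L = 2*L)
o(l, D) = l + D*l
x(g) = -288 + 49*g (x(g) = g + (2*3)*(8*(g - 6)) = g + 6*(8*(-6 + g)) = g + 6*(-48 + 8*g) = g + (-288 + 48*g) = -288 + 49*g)
-x(o(-8, H(-4, 1))) = -(-288 + 49*(-8*(1 + 1))) = -(-288 + 49*(-8*2)) = -(-288 + 49*(-16)) = -(-288 - 784) = -1*(-1072) = 1072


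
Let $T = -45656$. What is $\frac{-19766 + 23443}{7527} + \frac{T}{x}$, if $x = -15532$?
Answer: $\frac{100190969}{29227341} \approx 3.428$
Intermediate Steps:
$\frac{-19766 + 23443}{7527} + \frac{T}{x} = \frac{-19766 + 23443}{7527} - \frac{45656}{-15532} = 3677 \cdot \frac{1}{7527} - - \frac{11414}{3883} = \frac{3677}{7527} + \frac{11414}{3883} = \frac{100190969}{29227341}$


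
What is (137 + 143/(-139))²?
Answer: 357210000/19321 ≈ 18488.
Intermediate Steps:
(137 + 143/(-139))² = (137 + 143*(-1/139))² = (137 - 143/139)² = (18900/139)² = 357210000/19321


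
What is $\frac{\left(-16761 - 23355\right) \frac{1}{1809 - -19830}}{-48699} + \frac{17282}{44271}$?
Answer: $\frac{224858112998}{575958966051} \approx 0.39041$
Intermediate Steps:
$\frac{\left(-16761 - 23355\right) \frac{1}{1809 - -19830}}{-48699} + \frac{17282}{44271} = - \frac{40116}{1809 + 19830} \left(- \frac{1}{48699}\right) + 17282 \cdot \frac{1}{44271} = - \frac{40116}{21639} \left(- \frac{1}{48699}\right) + \frac{17282}{44271} = \left(-40116\right) \frac{1}{21639} \left(- \frac{1}{48699}\right) + \frac{17282}{44271} = \left(- \frac{13372}{7213}\right) \left(- \frac{1}{48699}\right) + \frac{17282}{44271} = \frac{13372}{351265887} + \frac{17282}{44271} = \frac{224858112998}{575958966051}$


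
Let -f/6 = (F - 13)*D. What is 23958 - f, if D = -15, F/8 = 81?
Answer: -33192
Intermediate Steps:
F = 648 (F = 8*81 = 648)
f = 57150 (f = -6*(648 - 13)*(-15) = -3810*(-15) = -6*(-9525) = 57150)
23958 - f = 23958 - 1*57150 = 23958 - 57150 = -33192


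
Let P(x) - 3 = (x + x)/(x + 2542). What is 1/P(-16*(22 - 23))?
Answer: 1279/3853 ≈ 0.33195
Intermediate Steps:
P(x) = 3 + 2*x/(2542 + x) (P(x) = 3 + (x + x)/(x + 2542) = 3 + (2*x)/(2542 + x) = 3 + 2*x/(2542 + x))
1/P(-16*(22 - 23)) = 1/((7626 + 5*(-16*(22 - 23)))/(2542 - 16*(22 - 23))) = 1/((7626 + 5*(-16*(-1)))/(2542 - 16*(-1))) = 1/((7626 + 5*16)/(2542 + 16)) = 1/((7626 + 80)/2558) = 1/((1/2558)*7706) = 1/(3853/1279) = 1279/3853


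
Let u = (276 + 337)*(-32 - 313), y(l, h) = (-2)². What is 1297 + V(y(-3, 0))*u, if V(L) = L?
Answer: -844643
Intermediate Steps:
y(l, h) = 4
u = -211485 (u = 613*(-345) = -211485)
1297 + V(y(-3, 0))*u = 1297 + 4*(-211485) = 1297 - 845940 = -844643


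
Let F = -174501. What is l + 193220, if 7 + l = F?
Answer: 18712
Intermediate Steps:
l = -174508 (l = -7 - 174501 = -174508)
l + 193220 = -174508 + 193220 = 18712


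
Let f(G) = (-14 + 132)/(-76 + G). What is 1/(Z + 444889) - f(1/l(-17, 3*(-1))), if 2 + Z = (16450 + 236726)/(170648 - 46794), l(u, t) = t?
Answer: 9752942099581/6309097438673 ≈ 1.5459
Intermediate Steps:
Z = 2734/61927 (Z = -2 + (16450 + 236726)/(170648 - 46794) = -2 + 253176/123854 = -2 + 253176*(1/123854) = -2 + 126588/61927 = 2734/61927 ≈ 0.044149)
f(G) = 118/(-76 + G)
1/(Z + 444889) - f(1/l(-17, 3*(-1))) = 1/(2734/61927 + 444889) - 118/(-76 + 1/(3*(-1))) = 1/(27550643837/61927) - 118/(-76 + 1/(-3)) = 61927/27550643837 - 118/(-76 - ⅓) = 61927/27550643837 - 118/(-229/3) = 61927/27550643837 - 118*(-3)/229 = 61927/27550643837 - 1*(-354/229) = 61927/27550643837 + 354/229 = 9752942099581/6309097438673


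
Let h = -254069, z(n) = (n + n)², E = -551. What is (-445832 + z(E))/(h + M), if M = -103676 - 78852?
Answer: -109796/62371 ≈ -1.7604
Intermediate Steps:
z(n) = 4*n² (z(n) = (2*n)² = 4*n²)
M = -182528
(-445832 + z(E))/(h + M) = (-445832 + 4*(-551)²)/(-254069 - 182528) = (-445832 + 4*303601)/(-436597) = (-445832 + 1214404)*(-1/436597) = 768572*(-1/436597) = -109796/62371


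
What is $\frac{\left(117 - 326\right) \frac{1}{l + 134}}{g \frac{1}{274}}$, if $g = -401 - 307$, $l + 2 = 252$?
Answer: $\frac{28633}{135936} \approx 0.21064$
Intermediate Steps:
$l = 250$ ($l = -2 + 252 = 250$)
$g = -708$ ($g = -401 - 307 = -708$)
$\frac{\left(117 - 326\right) \frac{1}{l + 134}}{g \frac{1}{274}} = \frac{\left(117 - 326\right) \frac{1}{250 + 134}}{\left(-708\right) \frac{1}{274}} = \frac{\left(-209\right) \frac{1}{384}}{\left(-708\right) \frac{1}{274}} = \frac{\left(-209\right) \frac{1}{384}}{- \frac{354}{137}} = \left(- \frac{209}{384}\right) \left(- \frac{137}{354}\right) = \frac{28633}{135936}$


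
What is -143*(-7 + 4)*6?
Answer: 2574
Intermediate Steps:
-143*(-7 + 4)*6 = -(-429)*6 = -143*(-18) = 2574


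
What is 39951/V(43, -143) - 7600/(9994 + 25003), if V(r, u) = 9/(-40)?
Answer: -6214074920/34997 ≈ -1.7756e+5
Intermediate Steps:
V(r, u) = -9/40 (V(r, u) = 9*(-1/40) = -9/40)
39951/V(43, -143) - 7600/(9994 + 25003) = 39951/(-9/40) - 7600/(9994 + 25003) = 39951*(-40/9) - 7600/34997 = -177560 - 7600*1/34997 = -177560 - 7600/34997 = -6214074920/34997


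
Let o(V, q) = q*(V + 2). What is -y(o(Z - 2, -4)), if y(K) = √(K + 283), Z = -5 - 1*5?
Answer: -√323 ≈ -17.972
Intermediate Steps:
Z = -10 (Z = -5 - 5 = -10)
o(V, q) = q*(2 + V)
y(K) = √(283 + K)
-y(o(Z - 2, -4)) = -√(283 - 4*(2 + (-10 - 2))) = -√(283 - 4*(2 - 12)) = -√(283 - 4*(-10)) = -√(283 + 40) = -√323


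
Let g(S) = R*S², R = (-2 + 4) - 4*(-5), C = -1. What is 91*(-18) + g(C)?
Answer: -1616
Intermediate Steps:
R = 22 (R = 2 + 20 = 22)
g(S) = 22*S²
91*(-18) + g(C) = 91*(-18) + 22*(-1)² = -1638 + 22*1 = -1638 + 22 = -1616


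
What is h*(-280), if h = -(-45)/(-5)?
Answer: 2520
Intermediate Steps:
h = -9 (h = -(-45)*(-1)/5 = -9*1 = -9)
h*(-280) = -9*(-280) = 2520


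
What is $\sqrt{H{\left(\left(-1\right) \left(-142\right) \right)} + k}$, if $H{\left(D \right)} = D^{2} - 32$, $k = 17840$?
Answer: $2 \sqrt{9493} \approx 194.86$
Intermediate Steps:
$H{\left(D \right)} = -32 + D^{2}$ ($H{\left(D \right)} = D^{2} - 32 = -32 + D^{2}$)
$\sqrt{H{\left(\left(-1\right) \left(-142\right) \right)} + k} = \sqrt{\left(-32 + \left(\left(-1\right) \left(-142\right)\right)^{2}\right) + 17840} = \sqrt{\left(-32 + 142^{2}\right) + 17840} = \sqrt{\left(-32 + 20164\right) + 17840} = \sqrt{20132 + 17840} = \sqrt{37972} = 2 \sqrt{9493}$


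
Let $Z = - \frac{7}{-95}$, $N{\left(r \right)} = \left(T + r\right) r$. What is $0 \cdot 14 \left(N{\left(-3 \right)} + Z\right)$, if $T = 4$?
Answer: $0$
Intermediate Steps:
$N{\left(r \right)} = r \left(4 + r\right)$ ($N{\left(r \right)} = \left(4 + r\right) r = r \left(4 + r\right)$)
$Z = \frac{7}{95}$ ($Z = \left(-7\right) \left(- \frac{1}{95}\right) = \frac{7}{95} \approx 0.073684$)
$0 \cdot 14 \left(N{\left(-3 \right)} + Z\right) = 0 \cdot 14 \left(- 3 \left(4 - 3\right) + \frac{7}{95}\right) = 0 \left(\left(-3\right) 1 + \frac{7}{95}\right) = 0 \left(-3 + \frac{7}{95}\right) = 0 \left(- \frac{278}{95}\right) = 0$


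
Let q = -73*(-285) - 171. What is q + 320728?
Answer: 341362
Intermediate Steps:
q = 20634 (q = 20805 - 171 = 20634)
q + 320728 = 20634 + 320728 = 341362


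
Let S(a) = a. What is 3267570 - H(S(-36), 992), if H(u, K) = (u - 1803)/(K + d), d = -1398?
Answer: 1326631581/406 ≈ 3.2676e+6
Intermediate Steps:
H(u, K) = (-1803 + u)/(-1398 + K) (H(u, K) = (u - 1803)/(K - 1398) = (-1803 + u)/(-1398 + K))
3267570 - H(S(-36), 992) = 3267570 - (-1803 - 36)/(-1398 + 992) = 3267570 - (-1839)/(-406) = 3267570 - (-1)*(-1839)/406 = 3267570 - 1*1839/406 = 3267570 - 1839/406 = 1326631581/406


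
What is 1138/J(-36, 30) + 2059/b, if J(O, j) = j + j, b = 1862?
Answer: 280312/13965 ≈ 20.072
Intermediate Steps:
J(O, j) = 2*j
1138/J(-36, 30) + 2059/b = 1138/((2*30)) + 2059/1862 = 1138/60 + 2059*(1/1862) = 1138*(1/60) + 2059/1862 = 569/30 + 2059/1862 = 280312/13965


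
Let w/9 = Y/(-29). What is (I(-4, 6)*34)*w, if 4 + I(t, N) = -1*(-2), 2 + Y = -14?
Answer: -9792/29 ≈ -337.66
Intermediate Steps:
Y = -16 (Y = -2 - 14 = -16)
I(t, N) = -2 (I(t, N) = -4 - 1*(-2) = -4 + 2 = -2)
w = 144/29 (w = 9*(-16/(-29)) = 9*(-16*(-1/29)) = 9*(16/29) = 144/29 ≈ 4.9655)
(I(-4, 6)*34)*w = -2*34*(144/29) = -68*144/29 = -9792/29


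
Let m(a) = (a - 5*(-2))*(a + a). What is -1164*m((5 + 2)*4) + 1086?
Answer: -2475906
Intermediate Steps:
m(a) = 2*a*(10 + a) (m(a) = (a + 10)*(2*a) = (10 + a)*(2*a) = 2*a*(10 + a))
-1164*m((5 + 2)*4) + 1086 = -2328*(5 + 2)*4*(10 + (5 + 2)*4) + 1086 = -2328*7*4*(10 + 7*4) + 1086 = -2328*28*(10 + 28) + 1086 = -2328*28*38 + 1086 = -1164*2128 + 1086 = -2476992 + 1086 = -2475906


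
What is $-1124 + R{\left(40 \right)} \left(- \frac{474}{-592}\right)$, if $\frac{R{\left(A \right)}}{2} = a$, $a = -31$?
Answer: $- \frac{173699}{148} \approx -1173.6$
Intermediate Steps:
$R{\left(A \right)} = -62$ ($R{\left(A \right)} = 2 \left(-31\right) = -62$)
$-1124 + R{\left(40 \right)} \left(- \frac{474}{-592}\right) = -1124 - 62 \left(- \frac{474}{-592}\right) = -1124 - 62 \left(\left(-474\right) \left(- \frac{1}{592}\right)\right) = -1124 - \frac{7347}{148} = - \frac{173699}{148}$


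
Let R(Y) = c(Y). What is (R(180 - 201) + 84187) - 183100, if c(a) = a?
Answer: -98934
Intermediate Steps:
R(Y) = Y
(R(180 - 201) + 84187) - 183100 = ((180 - 201) + 84187) - 183100 = (-21 + 84187) - 183100 = 84166 - 183100 = -98934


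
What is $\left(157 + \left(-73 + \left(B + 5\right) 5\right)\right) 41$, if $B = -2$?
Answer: $4059$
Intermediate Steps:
$\left(157 + \left(-73 + \left(B + 5\right) 5\right)\right) 41 = \left(157 - \left(73 - \left(-2 + 5\right) 5\right)\right) 41 = \left(157 + \left(-73 + 3 \cdot 5\right)\right) 41 = \left(157 + \left(-73 + 15\right)\right) 41 = \left(157 - 58\right) 41 = 99 \cdot 41 = 4059$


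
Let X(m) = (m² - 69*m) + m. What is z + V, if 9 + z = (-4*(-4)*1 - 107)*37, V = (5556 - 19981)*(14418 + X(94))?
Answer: -243237726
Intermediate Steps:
X(m) = m² - 68*m
V = -243234350 (V = (5556 - 19981)*(14418 + 94*(-68 + 94)) = -14425*(14418 + 94*26) = -14425*(14418 + 2444) = -14425*16862 = -243234350)
z = -3376 (z = -9 + (-4*(-4)*1 - 107)*37 = -9 + (16*1 - 107)*37 = -9 + (16 - 107)*37 = -9 - 91*37 = -9 - 3367 = -3376)
z + V = -3376 - 243234350 = -243237726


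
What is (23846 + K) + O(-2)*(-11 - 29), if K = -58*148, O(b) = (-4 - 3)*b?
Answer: 14702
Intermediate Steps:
O(b) = -7*b
K = -8584
(23846 + K) + O(-2)*(-11 - 29) = (23846 - 8584) + (-7*(-2))*(-11 - 29) = 15262 + 14*(-40) = 15262 - 560 = 14702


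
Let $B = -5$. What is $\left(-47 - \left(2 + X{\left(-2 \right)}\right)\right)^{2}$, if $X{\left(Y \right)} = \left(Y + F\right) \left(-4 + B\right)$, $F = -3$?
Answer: $8836$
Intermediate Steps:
$X{\left(Y \right)} = 27 - 9 Y$ ($X{\left(Y \right)} = \left(Y - 3\right) \left(-4 - 5\right) = \left(-3 + Y\right) \left(-9\right) = 27 - 9 Y$)
$\left(-47 - \left(2 + X{\left(-2 \right)}\right)\right)^{2} = \left(-47 - \left(29 + 18\right)\right)^{2} = \left(-47 - 47\right)^{2} = \left(-94\right)^{2} = 8836$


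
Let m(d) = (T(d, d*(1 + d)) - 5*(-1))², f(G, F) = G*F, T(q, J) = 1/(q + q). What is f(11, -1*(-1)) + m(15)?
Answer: 32701/900 ≈ 36.334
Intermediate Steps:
T(q, J) = 1/(2*q)
f(G, F) = F*G
m(d) = (5 + 1/(2*d))² (m(d) = (1/(2*d) - 5*(-1))² = (1/(2*d) + 5)² = (5 + 1/(2*d))²)
f(11, -1*(-1)) + m(15) = -1*(-1)*11 + (¼)*(1 + 10*15)²/15² = 1*11 + (¼)*(1/225)*(1 + 150)² = 11 + (¼)*(1/225)*151² = 11 + (¼)*(1/225)*22801 = 11 + 22801/900 = 32701/900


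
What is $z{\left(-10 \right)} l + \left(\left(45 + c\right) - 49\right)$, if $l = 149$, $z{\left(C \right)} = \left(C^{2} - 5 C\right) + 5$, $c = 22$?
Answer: $23113$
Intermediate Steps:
$z{\left(C \right)} = 5 + C^{2} - 5 C$
$z{\left(-10 \right)} l + \left(\left(45 + c\right) - 49\right) = \left(5 + \left(-10\right)^{2} - -50\right) 149 + \left(\left(45 + 22\right) - 49\right) = \left(5 + 100 + 50\right) 149 + \left(67 - 49\right) = 155 \cdot 149 + 18 = 23095 + 18 = 23113$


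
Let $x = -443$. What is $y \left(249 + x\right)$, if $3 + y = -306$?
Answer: $59946$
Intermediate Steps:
$y = -309$ ($y = -3 - 306 = -309$)
$y \left(249 + x\right) = - 309 \left(249 - 443\right) = \left(-309\right) \left(-194\right) = 59946$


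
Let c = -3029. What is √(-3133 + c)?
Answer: I*√6162 ≈ 78.498*I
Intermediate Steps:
√(-3133 + c) = √(-3133 - 3029) = √(-6162) = I*√6162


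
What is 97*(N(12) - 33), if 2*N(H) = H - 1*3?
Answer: -5529/2 ≈ -2764.5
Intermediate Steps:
N(H) = -3/2 + H/2 (N(H) = (H - 1*3)/2 = (H - 3)/2 = (-3 + H)/2 = -3/2 + H/2)
97*(N(12) - 33) = 97*((-3/2 + (½)*12) - 33) = 97*((-3/2 + 6) - 33) = 97*(9/2 - 33) = 97*(-57/2) = -5529/2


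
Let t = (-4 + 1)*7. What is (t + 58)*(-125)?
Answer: -4625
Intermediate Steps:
t = -21 (t = -3*7 = -21)
(t + 58)*(-125) = (-21 + 58)*(-125) = 37*(-125) = -4625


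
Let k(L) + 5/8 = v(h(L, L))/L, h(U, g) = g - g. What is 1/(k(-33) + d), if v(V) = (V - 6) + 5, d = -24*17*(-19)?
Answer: 264/2046371 ≈ 0.00012901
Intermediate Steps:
d = 7752 (d = -408*(-19) = 7752)
h(U, g) = 0
v(V) = -1 + V (v(V) = (-6 + V) + 5 = -1 + V)
k(L) = -5/8 - 1/L (k(L) = -5/8 + (-1 + 0)/L = -5/8 - 1/L)
1/(k(-33) + d) = 1/((-5/8 - 1/(-33)) + 7752) = 1/((-5/8 - 1*(-1/33)) + 7752) = 1/((-5/8 + 1/33) + 7752) = 1/(-157/264 + 7752) = 1/(2046371/264) = 264/2046371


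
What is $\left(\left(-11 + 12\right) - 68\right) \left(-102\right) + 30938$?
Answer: $37772$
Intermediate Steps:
$\left(\left(-11 + 12\right) - 68\right) \left(-102\right) + 30938 = \left(1 - 68\right) \left(-102\right) + 30938 = \left(-67\right) \left(-102\right) + 30938 = 6834 + 30938 = 37772$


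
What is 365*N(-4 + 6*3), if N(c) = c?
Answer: 5110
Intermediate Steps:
365*N(-4 + 6*3) = 365*(-4 + 6*3) = 365*(-4 + 18) = 365*14 = 5110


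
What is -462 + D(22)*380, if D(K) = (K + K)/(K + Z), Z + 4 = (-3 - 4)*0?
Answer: 4202/9 ≈ 466.89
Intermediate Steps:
Z = -4 (Z = -4 + (-3 - 4)*0 = -4 - 7*0 = -4 + 0 = -4)
D(K) = 2*K/(-4 + K) (D(K) = (K + K)/(K - 4) = (2*K)/(-4 + K) = 2*K/(-4 + K))
-462 + D(22)*380 = -462 + (2*22/(-4 + 22))*380 = -462 + (2*22/18)*380 = -462 + (2*22*(1/18))*380 = -462 + (22/9)*380 = -462 + 8360/9 = 4202/9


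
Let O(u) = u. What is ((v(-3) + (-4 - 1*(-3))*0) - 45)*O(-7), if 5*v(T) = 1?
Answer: 1568/5 ≈ 313.60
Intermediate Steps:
v(T) = ⅕ (v(T) = (⅕)*1 = ⅕)
((v(-3) + (-4 - 1*(-3))*0) - 45)*O(-7) = ((⅕ + (-4 - 1*(-3))*0) - 45)*(-7) = ((⅕ + (-4 + 3)*0) - 45)*(-7) = ((⅕ - 1*0) - 45)*(-7) = ((⅕ + 0) - 45)*(-7) = (⅕ - 45)*(-7) = -224/5*(-7) = 1568/5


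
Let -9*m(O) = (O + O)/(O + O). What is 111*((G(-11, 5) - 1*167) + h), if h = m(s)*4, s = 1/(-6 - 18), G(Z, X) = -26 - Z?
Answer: -60754/3 ≈ -20251.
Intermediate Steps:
s = -1/24 (s = 1/(-24) = -1/24 ≈ -0.041667)
m(O) = -⅑ (m(O) = -(O + O)/(9*(O + O)) = -2*O/(9*(2*O)) = -2*O*1/(2*O)/9 = -⅑*1 = -⅑)
h = -4/9 (h = -⅑*4 = -4/9 ≈ -0.44444)
111*((G(-11, 5) - 1*167) + h) = 111*(((-26 - 1*(-11)) - 1*167) - 4/9) = 111*(((-26 + 11) - 167) - 4/9) = 111*((-15 - 167) - 4/9) = 111*(-182 - 4/9) = 111*(-1642/9) = -60754/3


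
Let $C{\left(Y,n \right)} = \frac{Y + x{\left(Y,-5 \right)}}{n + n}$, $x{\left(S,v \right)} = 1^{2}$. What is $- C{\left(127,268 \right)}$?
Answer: $- \frac{16}{67} \approx -0.23881$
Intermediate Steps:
$x{\left(S,v \right)} = 1$
$C{\left(Y,n \right)} = \frac{1 + Y}{2 n}$ ($C{\left(Y,n \right)} = \frac{Y + 1}{n + n} = \frac{1 + Y}{2 n}$)
$- C{\left(127,268 \right)} = - \frac{1 + 127}{2 \cdot 268} = - \frac{128}{2 \cdot 268} = \left(-1\right) \frac{16}{67} = - \frac{16}{67}$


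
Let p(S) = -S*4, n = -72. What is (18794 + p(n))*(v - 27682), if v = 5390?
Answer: -425375944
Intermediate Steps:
p(S) = -4*S
(18794 + p(n))*(v - 27682) = (18794 - 4*(-72))*(5390 - 27682) = (18794 + 288)*(-22292) = 19082*(-22292) = -425375944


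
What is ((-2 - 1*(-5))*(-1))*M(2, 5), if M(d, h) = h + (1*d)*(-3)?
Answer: 3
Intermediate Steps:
M(d, h) = h - 3*d (M(d, h) = h + d*(-3) = h - 3*d)
((-2 - 1*(-5))*(-1))*M(2, 5) = ((-2 - 1*(-5))*(-1))*(5 - 3*2) = ((-2 + 5)*(-1))*(5 - 6) = (3*(-1))*(-1) = -3*(-1) = 3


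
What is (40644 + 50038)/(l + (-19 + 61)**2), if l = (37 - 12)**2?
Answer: 90682/2389 ≈ 37.958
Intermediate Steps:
l = 625 (l = 25**2 = 625)
(40644 + 50038)/(l + (-19 + 61)**2) = (40644 + 50038)/(625 + (-19 + 61)**2) = 90682/(625 + 42**2) = 90682/(625 + 1764) = 90682/2389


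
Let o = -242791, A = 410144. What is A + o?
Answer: 167353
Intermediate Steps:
A + o = 410144 - 242791 = 167353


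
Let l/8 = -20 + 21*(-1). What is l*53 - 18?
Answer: -17402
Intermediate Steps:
l = -328 (l = 8*(-20 + 21*(-1)) = 8*(-20 - 21) = 8*(-41) = -328)
l*53 - 18 = -328*53 - 18 = -17384 - 18 = -17402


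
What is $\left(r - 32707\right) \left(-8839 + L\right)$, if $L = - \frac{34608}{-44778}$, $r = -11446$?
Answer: $\frac{2912318148417}{7463} \approx 3.9023 \cdot 10^{8}$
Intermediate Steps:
$L = \frac{5768}{7463}$ ($L = \left(-34608\right) \left(- \frac{1}{44778}\right) = \frac{5768}{7463} \approx 0.77288$)
$\left(r - 32707\right) \left(-8839 + L\right) = \left(-11446 - 32707\right) \left(-8839 + \frac{5768}{7463}\right) = \left(-44153\right) \left(- \frac{65959689}{7463}\right) = \frac{2912318148417}{7463}$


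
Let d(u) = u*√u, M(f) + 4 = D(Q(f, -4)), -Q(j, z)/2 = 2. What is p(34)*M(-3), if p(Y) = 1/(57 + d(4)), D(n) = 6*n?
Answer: -28/65 ≈ -0.43077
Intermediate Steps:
Q(j, z) = -4 (Q(j, z) = -2*2 = -4)
M(f) = -28 (M(f) = -4 + 6*(-4) = -4 - 24 = -28)
d(u) = u^(3/2)
p(Y) = 1/65 (p(Y) = 1/(57 + 4^(3/2)) = 1/(57 + 8) = 1/65)
p(34)*M(-3) = (1/65)*(-28) = -28/65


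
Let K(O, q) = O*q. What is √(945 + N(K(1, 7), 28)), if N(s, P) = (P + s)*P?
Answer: 5*√77 ≈ 43.875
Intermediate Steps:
N(s, P) = P*(P + s)
√(945 + N(K(1, 7), 28)) = √(945 + 28*(28 + 1*7)) = √(945 + 28*(28 + 7)) = √(945 + 28*35) = √(945 + 980) = √1925 = 5*√77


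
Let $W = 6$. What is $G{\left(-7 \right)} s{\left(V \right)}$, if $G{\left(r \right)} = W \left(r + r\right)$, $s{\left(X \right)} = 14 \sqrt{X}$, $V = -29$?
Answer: $- 1176 i \sqrt{29} \approx - 6333.0 i$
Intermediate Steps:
$G{\left(r \right)} = 12 r$ ($G{\left(r \right)} = 6 \left(r + r\right) = 6 \cdot 2 r = 12 r$)
$G{\left(-7 \right)} s{\left(V \right)} = 12 \left(-7\right) 14 \sqrt{-29} = - 84 \cdot 14 i \sqrt{29} = - 1176 i \sqrt{29}$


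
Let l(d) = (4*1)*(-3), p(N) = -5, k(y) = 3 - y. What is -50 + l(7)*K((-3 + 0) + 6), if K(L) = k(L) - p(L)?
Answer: -110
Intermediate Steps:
K(L) = 8 - L (K(L) = (3 - L) - 1*(-5) = (3 - L) + 5 = 8 - L)
l(d) = -12 (l(d) = 4*(-3) = -12)
-50 + l(7)*K((-3 + 0) + 6) = -50 - 12*(8 - ((-3 + 0) + 6)) = -50 - 12*(8 - (-3 + 6)) = -50 - 12*(8 - 1*3) = -50 - 12*(8 - 3) = -50 - 12*5 = -50 - 60 = -110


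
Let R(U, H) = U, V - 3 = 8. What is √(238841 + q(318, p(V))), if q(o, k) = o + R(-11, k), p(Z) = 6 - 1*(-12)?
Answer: 6*√6643 ≈ 489.03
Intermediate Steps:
V = 11 (V = 3 + 8 = 11)
p(Z) = 18 (p(Z) = 6 + 12 = 18)
q(o, k) = -11 + o (q(o, k) = o - 11 = -11 + o)
√(238841 + q(318, p(V))) = √(238841 + (-11 + 318)) = √(238841 + 307) = √239148 = 6*√6643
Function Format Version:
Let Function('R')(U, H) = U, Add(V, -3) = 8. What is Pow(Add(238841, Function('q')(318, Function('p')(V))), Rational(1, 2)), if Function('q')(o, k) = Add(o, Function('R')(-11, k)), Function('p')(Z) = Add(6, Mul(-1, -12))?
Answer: Mul(6, Pow(6643, Rational(1, 2))) ≈ 489.03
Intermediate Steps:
V = 11 (V = Add(3, 8) = 11)
Function('p')(Z) = 18 (Function('p')(Z) = Add(6, 12) = 18)
Function('q')(o, k) = Add(-11, o) (Function('q')(o, k) = Add(o, -11) = Add(-11, o))
Pow(Add(238841, Function('q')(318, Function('p')(V))), Rational(1, 2)) = Pow(Add(238841, Add(-11, 318)), Rational(1, 2)) = Pow(Add(238841, 307), Rational(1, 2)) = Pow(239148, Rational(1, 2)) = Mul(6, Pow(6643, Rational(1, 2)))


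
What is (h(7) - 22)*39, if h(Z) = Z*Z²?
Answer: 12519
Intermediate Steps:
h(Z) = Z³
(h(7) - 22)*39 = (7³ - 22)*39 = (343 - 22)*39 = 321*39 = 12519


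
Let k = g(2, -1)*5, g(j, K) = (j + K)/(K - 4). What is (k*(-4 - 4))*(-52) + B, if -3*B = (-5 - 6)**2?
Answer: -1369/3 ≈ -456.33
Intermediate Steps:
B = -121/3 (B = -(-5 - 6)**2/3 = -1/3*(-11)**2 = -1/3*121 = -121/3 ≈ -40.333)
g(j, K) = (K + j)/(-4 + K)
k = -1 (k = ((-1 + 2)/(-4 - 1))*5 = (1/(-5))*5 = -1/5*1*5 = -1/5*5 = -1)
(k*(-4 - 4))*(-52) + B = -(-4 - 4)*(-52) - 121/3 = -1*(-8)*(-52) - 121/3 = 8*(-52) - 121/3 = -416 - 121/3 = -1369/3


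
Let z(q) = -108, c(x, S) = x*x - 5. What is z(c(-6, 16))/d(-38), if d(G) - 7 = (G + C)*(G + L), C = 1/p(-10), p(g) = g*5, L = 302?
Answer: 2700/250757 ≈ 0.010767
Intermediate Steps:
p(g) = 5*g
c(x, S) = -5 + x**2 (c(x, S) = x**2 - 5 = -5 + x**2)
C = -1/50 (C = 1/(5*(-10)) = 1/(-50) = -1/50 ≈ -0.020000)
d(G) = 7 + (302 + G)*(-1/50 + G) (d(G) = 7 + (G - 1/50)*(G + 302) = 7 + (-1/50 + G)*(302 + G) = 7 + (302 + G)*(-1/50 + G))
z(c(-6, 16))/d(-38) = -108/(24/25 + (-38)**2 + (15099/50)*(-38)) = -108/(24/25 + 1444 - 286881/25) = -108/(-250757/25) = -108*(-25/250757) = 2700/250757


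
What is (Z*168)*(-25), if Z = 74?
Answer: -310800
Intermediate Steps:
(Z*168)*(-25) = (74*168)*(-25) = 12432*(-25) = -310800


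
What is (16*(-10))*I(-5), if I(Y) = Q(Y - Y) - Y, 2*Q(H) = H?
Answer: -800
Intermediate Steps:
Q(H) = H/2
I(Y) = -Y (I(Y) = (Y - Y)/2 - Y = (½)*0 - Y = 0 - Y = -Y)
(16*(-10))*I(-5) = (16*(-10))*(-1*(-5)) = -160*5 = -800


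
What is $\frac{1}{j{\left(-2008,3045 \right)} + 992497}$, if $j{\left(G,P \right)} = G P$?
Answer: $- \frac{1}{5121863} \approx -1.9524 \cdot 10^{-7}$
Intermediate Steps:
$\frac{1}{j{\left(-2008,3045 \right)} + 992497} = \frac{1}{\left(-2008\right) 3045 + 992497} = \frac{1}{-6114360 + 992497} = \frac{1}{-5121863} = - \frac{1}{5121863}$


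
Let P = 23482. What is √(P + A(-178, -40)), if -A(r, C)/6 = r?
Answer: 5*√982 ≈ 156.68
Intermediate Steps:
A(r, C) = -6*r
√(P + A(-178, -40)) = √(23482 - 6*(-178)) = √(23482 + 1068) = √24550 = 5*√982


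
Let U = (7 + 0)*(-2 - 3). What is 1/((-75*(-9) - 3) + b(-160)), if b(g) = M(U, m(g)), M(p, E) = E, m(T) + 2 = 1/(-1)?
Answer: 1/669 ≈ 0.0014948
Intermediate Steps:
m(T) = -3 (m(T) = -2 + 1/(-1) = -2 - 1 = -3)
U = -35 (U = 7*(-5) = -35)
b(g) = -3
1/((-75*(-9) - 3) + b(-160)) = 1/((-75*(-9) - 3) - 3) = 1/((675 - 3) - 3) = 1/(672 - 3) = 1/669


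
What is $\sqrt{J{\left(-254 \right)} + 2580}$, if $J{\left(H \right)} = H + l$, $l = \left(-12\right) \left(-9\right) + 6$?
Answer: $2 \sqrt{610} \approx 49.396$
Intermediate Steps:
$l = 114$ ($l = 108 + 6 = 114$)
$J{\left(H \right)} = 114 + H$ ($J{\left(H \right)} = H + 114 = 114 + H$)
$\sqrt{J{\left(-254 \right)} + 2580} = \sqrt{\left(114 - 254\right) + 2580} = \sqrt{-140 + 2580} = \sqrt{2440} = 2 \sqrt{610}$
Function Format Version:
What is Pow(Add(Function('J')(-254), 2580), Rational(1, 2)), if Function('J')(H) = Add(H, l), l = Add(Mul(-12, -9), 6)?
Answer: Mul(2, Pow(610, Rational(1, 2))) ≈ 49.396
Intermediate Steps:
l = 114 (l = Add(108, 6) = 114)
Function('J')(H) = Add(114, H) (Function('J')(H) = Add(H, 114) = Add(114, H))
Pow(Add(Function('J')(-254), 2580), Rational(1, 2)) = Pow(Add(Add(114, -254), 2580), Rational(1, 2)) = Pow(Add(-140, 2580), Rational(1, 2)) = Pow(2440, Rational(1, 2)) = Mul(2, Pow(610, Rational(1, 2)))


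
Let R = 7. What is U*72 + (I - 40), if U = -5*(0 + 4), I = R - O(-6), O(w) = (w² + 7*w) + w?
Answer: -1461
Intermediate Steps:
O(w) = w² + 8*w
I = 19 (I = 7 - (-6)*(8 - 6) = 7 - (-6)*2 = 7 - 1*(-12) = 7 + 12 = 19)
U = -20 (U = -5*4 = -20)
U*72 + (I - 40) = -20*72 + (19 - 40) = -1440 - 21 = -1461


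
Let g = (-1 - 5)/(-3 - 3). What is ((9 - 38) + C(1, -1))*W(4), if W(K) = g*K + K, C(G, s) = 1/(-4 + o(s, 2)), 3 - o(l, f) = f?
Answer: -704/3 ≈ -234.67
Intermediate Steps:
o(l, f) = 3 - f
g = 1 (g = -6/(-6) = -6*(-⅙) = 1)
C(G, s) = -⅓ (C(G, s) = 1/(-4 + (3 - 1*2)) = 1/(-4 + (3 - 2)) = 1/(-4 + 1) = 1/(-3) = -⅓)
W(K) = 2*K (W(K) = 1*K + K = K + K = 2*K)
((9 - 38) + C(1, -1))*W(4) = ((9 - 38) - ⅓)*(2*4) = (-29 - ⅓)*8 = -88/3*8 = -704/3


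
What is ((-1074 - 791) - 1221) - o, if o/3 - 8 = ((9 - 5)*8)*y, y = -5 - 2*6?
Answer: -1478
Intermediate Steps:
y = -17 (y = -5 - 12 = -17)
o = -1608 (o = 24 + 3*(((9 - 5)*8)*(-17)) = 24 + 3*((4*8)*(-17)) = 24 + 3*(32*(-17)) = 24 + 3*(-544) = 24 - 1632 = -1608)
((-1074 - 791) - 1221) - o = ((-1074 - 791) - 1221) - 1*(-1608) = (-1865 - 1221) + 1608 = -3086 + 1608 = -1478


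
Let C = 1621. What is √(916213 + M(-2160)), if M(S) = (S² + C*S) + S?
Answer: √2078293 ≈ 1441.6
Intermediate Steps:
M(S) = S² + 1622*S (M(S) = (S² + 1621*S) + S = S² + 1622*S)
√(916213 + M(-2160)) = √(916213 - 2160*(1622 - 2160)) = √(916213 - 2160*(-538)) = √(916213 + 1162080) = √2078293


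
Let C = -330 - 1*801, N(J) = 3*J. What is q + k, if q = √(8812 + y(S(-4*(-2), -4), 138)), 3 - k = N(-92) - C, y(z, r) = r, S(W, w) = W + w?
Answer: -852 + 5*√358 ≈ -757.40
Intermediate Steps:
C = -1131 (C = -330 - 801 = -1131)
k = -852 (k = 3 - (3*(-92) - 1*(-1131)) = 3 - (-276 + 1131) = 3 - 1*855 = 3 - 855 = -852)
q = 5*√358 (q = √(8812 + 138) = √8950 = 5*√358 ≈ 94.604)
q + k = 5*√358 - 852 = -852 + 5*√358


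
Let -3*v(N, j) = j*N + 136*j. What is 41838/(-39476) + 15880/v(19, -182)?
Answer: 35019333/55680898 ≈ 0.62893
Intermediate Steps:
v(N, j) = -136*j/3 - N*j/3 (v(N, j) = -(j*N + 136*j)/3 = -(N*j + 136*j)/3 = -(136*j + N*j)/3 = -136*j/3 - N*j/3)
41838/(-39476) + 15880/v(19, -182) = 41838/(-39476) + 15880/((-⅓*(-182)*(136 + 19))) = 41838*(-1/39476) + 15880/((-⅓*(-182)*155)) = -20919/19738 + 15880/(28210/3) = -20919/19738 + 15880*(3/28210) = -20919/19738 + 4764/2821 = 35019333/55680898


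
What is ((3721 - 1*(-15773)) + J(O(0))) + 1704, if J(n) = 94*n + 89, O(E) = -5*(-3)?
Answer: 22697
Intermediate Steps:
O(E) = 15
J(n) = 89 + 94*n
((3721 - 1*(-15773)) + J(O(0))) + 1704 = ((3721 - 1*(-15773)) + (89 + 94*15)) + 1704 = ((3721 + 15773) + (89 + 1410)) + 1704 = (19494 + 1499) + 1704 = 20993 + 1704 = 22697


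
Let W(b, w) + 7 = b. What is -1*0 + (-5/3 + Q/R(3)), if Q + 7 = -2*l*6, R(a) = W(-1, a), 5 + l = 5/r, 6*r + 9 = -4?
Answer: -3667/312 ≈ -11.753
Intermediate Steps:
W(b, w) = -7 + b
r = -13/6 (r = -3/2 + (⅙)*(-4) = -3/2 - ⅔ = -13/6 ≈ -2.1667)
l = -95/13 (l = -5 + 5/(-13/6) = -5 + 5*(-6/13) = -5 - 30/13 = -95/13 ≈ -7.3077)
R(a) = -8 (R(a) = -7 - 1 = -8)
Q = 1049/13 (Q = -7 - 2*(-95/13)*6 = -7 + (190/13)*6 = -7 + 1140/13 = 1049/13 ≈ 80.692)
-1*0 + (-5/3 + Q/R(3)) = -1*0 + (-5/3 + (1049/13)/(-8)) = 0 + (-5*⅓ + (1049/13)*(-⅛)) = 0 + (-5/3 - 1049/104) = 0 - 3667/312 = -3667/312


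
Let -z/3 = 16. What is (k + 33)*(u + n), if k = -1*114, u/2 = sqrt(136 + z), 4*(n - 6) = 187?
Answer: -17091/4 - 324*sqrt(22) ≈ -5792.4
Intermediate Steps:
n = 211/4 (n = 6 + (1/4)*187 = 6 + 187/4 = 211/4 ≈ 52.750)
z = -48 (z = -3*16 = -48)
u = 4*sqrt(22) (u = 2*sqrt(136 - 48) = 2*sqrt(88) = 2*(2*sqrt(22)) = 4*sqrt(22) ≈ 18.762)
k = -114
(k + 33)*(u + n) = (-114 + 33)*(4*sqrt(22) + 211/4) = -81*(211/4 + 4*sqrt(22)) = -17091/4 - 324*sqrt(22)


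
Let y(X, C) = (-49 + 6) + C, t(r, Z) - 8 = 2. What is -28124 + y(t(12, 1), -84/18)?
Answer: -84515/3 ≈ -28172.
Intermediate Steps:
t(r, Z) = 10 (t(r, Z) = 8 + 2 = 10)
y(X, C) = -43 + C
-28124 + y(t(12, 1), -84/18) = -28124 + (-43 - 84/18) = -28124 + (-43 - 84*1/18) = -28124 + (-43 - 14/3) = -28124 - 143/3 = -84515/3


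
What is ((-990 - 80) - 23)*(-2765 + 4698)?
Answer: -2112769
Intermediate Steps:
((-990 - 80) - 23)*(-2765 + 4698) = (-1070 - 23)*1933 = -1093*1933 = -2112769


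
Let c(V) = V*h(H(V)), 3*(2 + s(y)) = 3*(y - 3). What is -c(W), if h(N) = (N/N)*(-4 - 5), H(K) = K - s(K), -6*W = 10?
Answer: -15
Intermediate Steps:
s(y) = -5 + y (s(y) = -2 + (3*(y - 3))/3 = -2 + (3*(-3 + y))/3 = -2 + (-9 + 3*y)/3 = -2 + (-3 + y) = -5 + y)
W = -5/3 (W = -1/6*10 = -5/3 ≈ -1.6667)
H(K) = 5 (H(K) = K - (-5 + K) = K + (5 - K) = 5)
h(N) = -9 (h(N) = 1*(-9) = -9)
c(V) = -9*V (c(V) = V*(-9) = -9*V)
-c(W) = -(-9)*(-5)/3 = -1*15 = -15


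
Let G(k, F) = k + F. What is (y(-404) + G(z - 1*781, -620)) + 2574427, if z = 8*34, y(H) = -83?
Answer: 2573215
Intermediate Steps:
z = 272
G(k, F) = F + k
(y(-404) + G(z - 1*781, -620)) + 2574427 = (-83 + (-620 + (272 - 1*781))) + 2574427 = (-83 + (-620 + (272 - 781))) + 2574427 = (-83 + (-620 - 509)) + 2574427 = (-83 - 1129) + 2574427 = -1212 + 2574427 = 2573215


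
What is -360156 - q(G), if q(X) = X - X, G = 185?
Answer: -360156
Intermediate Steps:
q(X) = 0
-360156 - q(G) = -360156 - 1*0 = -360156 + 0 = -360156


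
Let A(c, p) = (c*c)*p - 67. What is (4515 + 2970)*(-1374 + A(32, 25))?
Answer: 180830115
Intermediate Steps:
A(c, p) = -67 + p*c**2 (A(c, p) = c**2*p - 67 = p*c**2 - 67 = -67 + p*c**2)
(4515 + 2970)*(-1374 + A(32, 25)) = (4515 + 2970)*(-1374 + (-67 + 25*32**2)) = 7485*(-1374 + (-67 + 25*1024)) = 7485*(-1374 + (-67 + 25600)) = 7485*(-1374 + 25533) = 7485*24159 = 180830115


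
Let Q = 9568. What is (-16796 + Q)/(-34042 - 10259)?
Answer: 7228/44301 ≈ 0.16316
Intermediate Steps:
(-16796 + Q)/(-34042 - 10259) = (-16796 + 9568)/(-34042 - 10259) = -7228/(-44301) = -7228*(-1/44301) = 7228/44301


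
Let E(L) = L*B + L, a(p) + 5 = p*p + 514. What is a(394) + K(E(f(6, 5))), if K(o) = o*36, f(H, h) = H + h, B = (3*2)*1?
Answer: 158517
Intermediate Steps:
a(p) = 509 + p**2 (a(p) = -5 + (p*p + 514) = -5 + (p**2 + 514) = -5 + (514 + p**2) = 509 + p**2)
B = 6 (B = 6*1 = 6)
E(L) = 7*L (E(L) = L*6 + L = 6*L + L = 7*L)
K(o) = 36*o
a(394) + K(E(f(6, 5))) = (509 + 394**2) + 36*(7*(6 + 5)) = (509 + 155236) + 36*(7*11) = 155745 + 36*77 = 155745 + 2772 = 158517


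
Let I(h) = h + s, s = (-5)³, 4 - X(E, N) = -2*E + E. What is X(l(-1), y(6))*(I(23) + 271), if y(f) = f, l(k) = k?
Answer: 507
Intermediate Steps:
X(E, N) = 4 + E (X(E, N) = 4 - (-2*E + E) = 4 - (-1)*E = 4 + E)
s = -125
I(h) = -125 + h (I(h) = h - 125 = -125 + h)
X(l(-1), y(6))*(I(23) + 271) = (4 - 1)*((-125 + 23) + 271) = 3*(-102 + 271) = 3*169 = 507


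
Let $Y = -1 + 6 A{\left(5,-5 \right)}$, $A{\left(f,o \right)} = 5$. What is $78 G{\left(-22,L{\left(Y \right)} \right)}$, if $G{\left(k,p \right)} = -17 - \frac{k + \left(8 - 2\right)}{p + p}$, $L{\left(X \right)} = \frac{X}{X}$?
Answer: $-702$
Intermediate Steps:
$Y = 29$ ($Y = -1 + 6 \cdot 5 = -1 + 30 = 29$)
$L{\left(X \right)} = 1$
$G{\left(k,p \right)} = -17 - \frac{6 + k}{2 p}$ ($G{\left(k,p \right)} = -17 - \frac{k + \left(8 - 2\right)}{2 p} = -17 - \left(k + 6\right) \frac{1}{2 p} = -17 - \left(6 + k\right) \frac{1}{2 p} = -17 - \frac{6 + k}{2 p}$)
$78 G{\left(-22,L{\left(Y \right)} \right)} = 78 \frac{-6 - -22 - 34}{2 \cdot 1} = 78 \cdot \frac{1}{2} \cdot 1 \left(-6 + 22 - 34\right) = 78 \cdot \frac{1}{2} \cdot 1 \left(-18\right) = 78 \left(-9\right) = -702$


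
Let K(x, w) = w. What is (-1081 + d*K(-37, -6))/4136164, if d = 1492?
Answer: -10033/4136164 ≈ -0.0024257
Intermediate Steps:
(-1081 + d*K(-37, -6))/4136164 = (-1081 + 1492*(-6))/4136164 = (-1081 - 8952)*(1/4136164) = -10033*1/4136164 = -10033/4136164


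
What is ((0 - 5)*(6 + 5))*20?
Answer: -1100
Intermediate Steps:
((0 - 5)*(6 + 5))*20 = -5*11*20 = -55*20 = -1100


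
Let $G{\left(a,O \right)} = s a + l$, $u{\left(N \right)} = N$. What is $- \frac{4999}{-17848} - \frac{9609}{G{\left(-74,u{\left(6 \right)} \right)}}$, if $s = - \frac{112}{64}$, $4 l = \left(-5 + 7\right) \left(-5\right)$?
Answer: $- \frac{170866559}{2266696} \approx -75.381$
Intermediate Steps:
$l = - \frac{5}{2}$ ($l = \frac{\left(-5 + 7\right) \left(-5\right)}{4} = \frac{2 \left(-5\right)}{4} = \frac{1}{4} \left(-10\right) = - \frac{5}{2} \approx -2.5$)
$s = - \frac{7}{4}$ ($s = \left(-112\right) \frac{1}{64} = - \frac{7}{4} \approx -1.75$)
$G{\left(a,O \right)} = - \frac{5}{2} - \frac{7 a}{4}$ ($G{\left(a,O \right)} = - \frac{7 a}{4} - \frac{5}{2} = - \frac{5}{2} - \frac{7 a}{4}$)
$- \frac{4999}{-17848} - \frac{9609}{G{\left(-74,u{\left(6 \right)} \right)}} = - \frac{4999}{-17848} - \frac{9609}{- \frac{5}{2} - - \frac{259}{2}} = \left(-4999\right) \left(- \frac{1}{17848}\right) - \frac{9609}{- \frac{5}{2} + \frac{259}{2}} = \frac{4999}{17848} - \frac{9609}{127} = - \frac{170866559}{2266696}$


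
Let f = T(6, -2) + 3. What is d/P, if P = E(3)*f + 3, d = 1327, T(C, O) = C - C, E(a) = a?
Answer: 1327/12 ≈ 110.58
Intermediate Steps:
T(C, O) = 0
f = 3 (f = 0 + 3 = 3)
P = 12 (P = 3*3 + 3 = 9 + 3 = 12)
d/P = 1327/12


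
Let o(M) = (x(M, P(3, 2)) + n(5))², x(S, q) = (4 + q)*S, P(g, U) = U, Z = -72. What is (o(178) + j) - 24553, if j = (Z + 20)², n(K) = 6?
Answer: 1131627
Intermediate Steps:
x(S, q) = S*(4 + q)
j = 2704 (j = (-72 + 20)² = (-52)² = 2704)
o(M) = (6 + 6*M)² (o(M) = (M*(4 + 2) + 6)² = (M*6 + 6)² = (6*M + 6)² = (6 + 6*M)²)
(o(178) + j) - 24553 = (36*(1 + 178)² + 2704) - 24553 = (36*179² + 2704) - 24553 = (36*32041 + 2704) - 24553 = (1153476 + 2704) - 24553 = 1156180 - 24553 = 1131627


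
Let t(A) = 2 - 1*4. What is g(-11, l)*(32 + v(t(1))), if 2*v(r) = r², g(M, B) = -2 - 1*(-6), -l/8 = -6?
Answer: 136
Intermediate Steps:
l = 48 (l = -8*(-6) = 48)
t(A) = -2 (t(A) = 2 - 4 = -2)
g(M, B) = 4 (g(M, B) = -2 + 6 = 4)
v(r) = r²/2
g(-11, l)*(32 + v(t(1))) = 4*(32 + (½)*(-2)²) = 4*(32 + (½)*4) = 4*(32 + 2) = 4*34 = 136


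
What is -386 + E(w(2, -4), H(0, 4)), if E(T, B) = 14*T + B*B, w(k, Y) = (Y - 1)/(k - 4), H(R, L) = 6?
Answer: -315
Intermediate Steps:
w(k, Y) = (-1 + Y)/(-4 + k)
E(T, B) = B**2 + 14*T (E(T, B) = 14*T + B**2 = B**2 + 14*T)
-386 + E(w(2, -4), H(0, 4)) = -386 + (6**2 + 14*((-1 - 4)/(-4 + 2))) = -386 + (36 + 14*(-5/(-2))) = -386 + (36 + 14*(-1/2*(-5))) = -386 + (36 + 14*(5/2)) = -386 + (36 + 35) = -386 + 71 = -315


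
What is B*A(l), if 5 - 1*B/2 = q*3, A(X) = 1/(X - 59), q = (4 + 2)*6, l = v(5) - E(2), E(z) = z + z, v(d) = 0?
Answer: 206/63 ≈ 3.2698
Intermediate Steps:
E(z) = 2*z
l = -4 (l = 0 - 2*2 = 0 - 1*4 = 0 - 4 = -4)
q = 36 (q = 6*6 = 36)
A(X) = 1/(-59 + X)
B = -206 (B = 10 - 72*3 = 10 - 2*108 = 10 - 216 = -206)
B*A(l) = -206/(-59 - 4) = -206/(-63) = -206*(-1/63) = 206/63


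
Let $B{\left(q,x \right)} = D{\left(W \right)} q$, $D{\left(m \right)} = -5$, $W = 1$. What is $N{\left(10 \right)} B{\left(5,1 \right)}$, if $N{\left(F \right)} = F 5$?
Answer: $-1250$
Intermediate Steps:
$N{\left(F \right)} = 5 F$
$B{\left(q,x \right)} = - 5 q$
$N{\left(10 \right)} B{\left(5,1 \right)} = 5 \cdot 10 \left(\left(-5\right) 5\right) = 50 \left(-25\right) = -1250$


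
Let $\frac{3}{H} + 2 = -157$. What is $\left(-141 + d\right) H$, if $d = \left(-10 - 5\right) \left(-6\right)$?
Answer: $\frac{51}{53} \approx 0.96226$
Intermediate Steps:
$H = - \frac{1}{53}$ ($H = \frac{3}{-2 - 157} = \frac{3}{-159} = 3 \left(- \frac{1}{159}\right) = - \frac{1}{53} \approx -0.018868$)
$d = 90$ ($d = \left(-15\right) \left(-6\right) = 90$)
$\left(-141 + d\right) H = \left(-141 + 90\right) \left(- \frac{1}{53}\right) = \left(-51\right) \left(- \frac{1}{53}\right) = \frac{51}{53}$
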